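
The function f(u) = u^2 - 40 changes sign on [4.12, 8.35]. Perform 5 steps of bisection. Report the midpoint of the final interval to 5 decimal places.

f(4.120000) = -23.025600, f(8.350000) = 29.722500 (opposite signs)
step 1: m = 6.235000, f(m) = -1.124775 < 0 → root in [6.235000, 8.350000]
step 2: m = 7.292500, f(m) = 13.180556 > 0 → root in [6.235000, 7.292500]
step 3: m = 6.763750, f(m) = 5.748314 > 0 → root in [6.235000, 6.763750]
step 4: m = 6.499375, f(m) = 2.241875 > 0 → root in [6.235000, 6.499375]
step 5: m = 6.367188, f(m) = 0.541077 > 0 → root in [6.235000, 6.367188]
Midpoint of [6.235000, 6.367188] = 6.301094

6.30109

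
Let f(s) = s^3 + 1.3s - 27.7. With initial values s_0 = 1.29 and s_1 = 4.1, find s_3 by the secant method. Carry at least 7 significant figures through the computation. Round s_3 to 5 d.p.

2.66032

f(s_0) = -23.876311, f(s_1) = 46.551000
s_2 = 4.100000 - (46.551000)·(4.100000 - 1.290000)/(46.551000 - (-23.876311)) = 2.242648; f(s_2) = -13.505227
s_3 = 2.242648 - (-13.505227)·(2.242648 - 4.100000)/(-13.505227 - (46.551000)) = 2.660323; f(s_3) = -5.413637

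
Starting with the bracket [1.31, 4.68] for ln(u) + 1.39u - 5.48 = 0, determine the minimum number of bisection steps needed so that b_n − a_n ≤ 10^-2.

9

Initial width b − a = 4.68 − 1.31 = 3.370000.
After n steps the width is (b−a)/2^n; need (b−a)/2^n ≤ 10^-2.
So n ≥ log₂(3.370000/10^-2) = log₂(337.0000) ≈ 8.3966.
Hence n = 9.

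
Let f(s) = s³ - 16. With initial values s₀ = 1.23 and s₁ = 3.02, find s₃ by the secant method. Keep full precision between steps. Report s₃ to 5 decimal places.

f(s_0) = -14.139133, f(s_1) = 11.543608
s_2 = 3.020000 - (11.543608)·(3.020000 - 1.230000)/(11.543608 - (-14.139133)) = 2.215450; f(s_2) = -5.126092
s_3 = 2.215450 - (-5.126092)·(2.215450 - 3.020000)/(-5.126092 - (11.543608)) = 2.462857; f(s_3) = -1.061143

2.46286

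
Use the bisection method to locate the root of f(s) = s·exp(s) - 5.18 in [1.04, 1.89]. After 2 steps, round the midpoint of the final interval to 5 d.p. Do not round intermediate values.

f(1.040000) = -2.237614, f(1.890000) = 7.330607 (opposite signs)
step 1: m = 1.465000, f(m) = 1.159851 > 0 → root in [1.040000, 1.465000]
step 2: m = 1.252500, f(m) = -0.797403 < 0 → root in [1.252500, 1.465000]
Midpoint of [1.252500, 1.465000] = 1.358750

1.35875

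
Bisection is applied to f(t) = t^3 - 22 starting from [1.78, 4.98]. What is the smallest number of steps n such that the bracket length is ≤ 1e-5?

Initial width b − a = 4.98 − 1.78 = 3.200000.
After n steps the width is (b−a)/2^n; need (b−a)/2^n ≤ 1e-5.
So n ≥ log₂(3.200000/1e-5) = log₂(320000.0000) ≈ 18.2877.
Hence n = 19.

19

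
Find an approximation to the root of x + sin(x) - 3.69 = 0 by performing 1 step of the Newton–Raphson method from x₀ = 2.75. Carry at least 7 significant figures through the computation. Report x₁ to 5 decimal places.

10.12591

f'(x) = 1 + cos(x)
x_0 = 2.750000: f = -0.558339, f' = 0.075698 → x_1 = 2.750000 - (-0.558339)/(0.075698) = 10.125912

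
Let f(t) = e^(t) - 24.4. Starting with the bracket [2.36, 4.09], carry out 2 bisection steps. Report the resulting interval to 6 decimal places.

f(2.360000) = -13.809049, f(4.090000) = 35.339892 (opposite signs)
step 1: m = 3.225000, f(m) = 0.753574 > 0 → root in [2.360000, 3.225000]
step 2: m = 2.792500, f(m) = -8.078227 < 0 → root in [2.792500, 3.225000]

[2.792500, 3.225000]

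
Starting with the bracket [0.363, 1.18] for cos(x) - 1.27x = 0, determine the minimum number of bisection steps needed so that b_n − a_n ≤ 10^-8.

27

Initial width b − a = 1.18 − 0.363 = 0.817000.
After n steps the width is (b−a)/2^n; need (b−a)/2^n ≤ 10^-8.
So n ≥ log₂(0.817000/10^-8) = log₂(81700000.0000) ≈ 26.2838.
Hence n = 27.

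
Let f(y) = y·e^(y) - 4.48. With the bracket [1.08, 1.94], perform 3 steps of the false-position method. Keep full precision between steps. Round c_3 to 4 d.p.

1.2523

f(1.080000) = -1.299746, f(1.940000) = 9.019977
step 1: c = 1.188315, f(c) = -0.580488 < 0 → new bracket [1.188315, 1.940000]
step 2: c = 1.233765, f(c) = -0.243082 < 0 → new bracket [1.233765, 1.940000]
step 3: c = 1.252298, f(c) = -0.098991 < 0 → new bracket [1.252298, 1.940000]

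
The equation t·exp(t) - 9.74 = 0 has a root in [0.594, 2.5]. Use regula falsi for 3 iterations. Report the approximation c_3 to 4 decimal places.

f(0.594000) = -8.664136, f(2.500000) = 20.716235
step 1: c = 1.156071, f(c) = -6.066674 < 0 → new bracket [1.156071, 2.500000]
step 2: c = 1.460488, f(c) = -3.448129 < 0 → new bracket [1.460488, 2.500000]
step 3: c = 1.608821, f(c) = -1.700857 < 0 → new bracket [1.608821, 2.500000]

1.6088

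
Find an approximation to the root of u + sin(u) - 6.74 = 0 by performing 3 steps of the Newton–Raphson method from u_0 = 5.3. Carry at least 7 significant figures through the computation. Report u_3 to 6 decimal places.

f'(u) = 1 + cos(u)
u_0 = 5.300000: f = -2.272267, f' = 1.554374 → u_1 = 5.300000 - (-2.272267)/(1.554374) = 6.761853
u_1 = 6.761853: f = 0.482451, f' = 1.887609 → u_2 = 6.761853 - (0.482451)/(1.887609) = 6.506265
u_2 = 6.506265: f = -0.012501, f' = 1.975221 → u_3 = 6.506265 - (-0.012501)/(1.975221) = 6.512594

6.512594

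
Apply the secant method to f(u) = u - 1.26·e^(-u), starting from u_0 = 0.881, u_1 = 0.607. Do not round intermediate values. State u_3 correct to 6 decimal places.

Secant update: u_(k+1) = u_k − f(u_k)·(u_k − u_(k-1))/(f(u_k) − f(u_(k-1))).
f(u_0) = 0.358896, f(u_1) = -0.079679
u_2 = 0.607000 - (-0.079679)·(0.607000 - 0.881000)/(-0.079679 - (0.358896)) = 0.656780; f(u_2) = 0.003446
u_3 = 0.656780 - (0.003446)·(0.656780 - 0.607000)/(0.003446 - (-0.079679)) = 0.654716; f(u_3) = 0.000033

0.654716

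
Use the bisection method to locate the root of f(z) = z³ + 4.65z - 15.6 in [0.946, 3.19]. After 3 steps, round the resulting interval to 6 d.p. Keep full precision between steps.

f(0.946000) = -10.354509, f(3.190000) = 31.695259 (opposite signs)
step 1: m = 2.068000, f(m) = 2.860258 > 0 → root in [0.946000, 2.068000]
step 2: m = 1.507000, f(m) = -5.169979 < 0 → root in [1.507000, 2.068000]
step 3: m = 1.787500, f(m) = -1.576783 < 0 → root in [1.787500, 2.068000]

[1.787500, 2.068000]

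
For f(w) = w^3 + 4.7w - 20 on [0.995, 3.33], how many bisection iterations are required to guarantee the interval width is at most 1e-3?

Initial width b − a = 3.33 − 0.995 = 2.335000.
After n steps the width is (b−a)/2^n; need (b−a)/2^n ≤ 1e-3.
So n ≥ log₂(2.335000/1e-3) = log₂(2335.0000) ≈ 11.1892.
Hence n = 12.

12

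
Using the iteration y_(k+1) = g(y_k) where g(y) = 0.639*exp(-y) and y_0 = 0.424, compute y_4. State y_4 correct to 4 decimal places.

y_1 = g(0.424000) = 0.418177
y_2 = g(0.418177) = 0.420619
y_3 = g(0.420619) = 0.419593
y_4 = g(0.419593) = 0.420024

0.4200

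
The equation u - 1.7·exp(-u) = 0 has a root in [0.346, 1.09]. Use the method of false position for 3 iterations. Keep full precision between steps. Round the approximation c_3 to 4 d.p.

0.7799

f(0.346000) = -0.856771, f(1.090000) = 0.518432
step 1: c = 0.809523, f(c) = 0.052903 > 0 → new bracket [0.346000, 0.809523]
step 2: c = 0.782566, f(c) = 0.005273 > 0 → new bracket [0.346000, 0.782566]
step 3: c = 0.779896, f(c) = 0.000524 > 0 → new bracket [0.346000, 0.779896]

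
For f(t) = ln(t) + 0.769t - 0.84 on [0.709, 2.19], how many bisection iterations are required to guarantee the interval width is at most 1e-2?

Initial width b − a = 2.19 − 0.709 = 1.481000.
After n steps the width is (b−a)/2^n; need (b−a)/2^n ≤ 1e-2.
So n ≥ log₂(1.481000/1e-2) = log₂(148.1000) ≈ 7.2104.
Hence n = 8.

8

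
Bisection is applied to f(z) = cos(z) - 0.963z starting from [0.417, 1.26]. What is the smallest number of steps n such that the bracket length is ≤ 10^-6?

Initial width b − a = 1.26 − 0.417 = 0.843000.
After n steps the width is (b−a)/2^n; need (b−a)/2^n ≤ 10^-6.
So n ≥ log₂(0.843000/10^-6) = log₂(843000.0000) ≈ 19.6852.
Hence n = 20.

20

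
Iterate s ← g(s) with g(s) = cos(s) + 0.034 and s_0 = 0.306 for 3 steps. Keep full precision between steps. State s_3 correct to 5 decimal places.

s_1 = g(0.306000) = 0.987546
s_2 = g(0.987546) = 0.584740
s_3 = g(0.584740) = 0.867856

0.86786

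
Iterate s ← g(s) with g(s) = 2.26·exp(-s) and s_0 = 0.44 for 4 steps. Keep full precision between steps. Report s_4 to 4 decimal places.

s_1 = g(0.440000) = 1.455522
s_2 = g(1.455522) = 0.527209
s_3 = g(0.527209) = 1.333965
s_4 = g(1.333965) = 0.595354

0.5954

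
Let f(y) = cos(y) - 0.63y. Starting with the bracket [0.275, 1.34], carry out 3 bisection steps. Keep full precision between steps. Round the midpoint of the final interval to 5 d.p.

f(0.275000) = 0.789175, f(1.340000) = -0.615447 (opposite signs)
step 1: m = 0.807500, f(m) = 0.182582 > 0 → root in [0.807500, 1.340000]
step 2: m = 1.073750, f(m) = -0.199631 < 0 → root in [0.807500, 1.073750]
step 3: m = 0.940625, f(m) = -0.003311 < 0 → root in [0.807500, 0.940625]
Midpoint of [0.807500, 0.940625] = 0.874063

0.87406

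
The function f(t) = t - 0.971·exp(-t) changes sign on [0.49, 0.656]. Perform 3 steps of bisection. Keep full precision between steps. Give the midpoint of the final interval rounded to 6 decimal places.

0.562625

f(0.490000) = -0.104860, f(0.656000) = 0.152126 (opposite signs)
step 1: m = 0.573000, f(m) = 0.025520 > 0 → root in [0.490000, 0.573000]
step 2: m = 0.531500, f(m) = -0.039179 < 0 → root in [0.531500, 0.573000]
step 3: m = 0.552250, f(m) = -0.006709 < 0 → root in [0.552250, 0.573000]
Midpoint of [0.552250, 0.573000] = 0.562625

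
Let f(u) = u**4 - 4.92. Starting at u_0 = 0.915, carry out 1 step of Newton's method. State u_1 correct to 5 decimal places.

f'(u) = 4u**3
u_0 = 0.915000: f = -4.219054, f' = 3.064244 → u_1 = 0.915000 - (-4.219054)/(3.064244) = 2.291867

2.29187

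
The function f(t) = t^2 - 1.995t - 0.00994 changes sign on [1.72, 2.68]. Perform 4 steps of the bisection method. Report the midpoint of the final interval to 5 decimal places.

f(1.720000) = -0.482940, f(2.680000) = 1.825860 (opposite signs)
step 1: m = 2.200000, f(m) = 0.441060 > 0 → root in [1.720000, 2.200000]
step 2: m = 1.960000, f(m) = -0.078540 < 0 → root in [1.960000, 2.200000]
step 3: m = 2.080000, f(m) = 0.166860 > 0 → root in [1.960000, 2.080000]
step 4: m = 2.020000, f(m) = 0.040560 > 0 → root in [1.960000, 2.020000]
Midpoint of [1.960000, 2.020000] = 1.990000

1.99000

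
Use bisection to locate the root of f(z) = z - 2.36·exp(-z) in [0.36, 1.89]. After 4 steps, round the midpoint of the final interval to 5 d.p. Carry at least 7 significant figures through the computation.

0.88594

f(0.360000) = -1.286516, f(1.890000) = 1.533471 (opposite signs)
step 1: m = 1.125000, f(m) = 0.358820 > 0 → root in [0.360000, 1.125000]
step 2: m = 0.742500, f(m) = -0.380677 < 0 → root in [0.742500, 1.125000]
step 3: m = 0.933750, f(m) = 0.006089 > 0 → root in [0.742500, 0.933750]
step 4: m = 0.838125, f(m) = -0.182624 < 0 → root in [0.838125, 0.933750]
Midpoint of [0.838125, 0.933750] = 0.885938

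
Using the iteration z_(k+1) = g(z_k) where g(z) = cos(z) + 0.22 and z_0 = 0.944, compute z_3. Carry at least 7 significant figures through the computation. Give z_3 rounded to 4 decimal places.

0.8322

z_1 = g(0.944000) = 0.806553
z_2 = g(0.806553) = 0.911991
z_3 = g(0.911991) = 0.832173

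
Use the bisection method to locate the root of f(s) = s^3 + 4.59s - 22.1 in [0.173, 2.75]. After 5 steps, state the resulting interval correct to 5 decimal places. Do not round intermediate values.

f(0.173000) = -21.300752, f(2.750000) = 11.319375 (opposite signs)
step 1: m = 1.461500, f(m) = -12.269977 < 0 → root in [1.461500, 2.750000]
step 2: m = 2.105750, f(m) = -3.097327 < 0 → root in [2.105750, 2.750000]
step 3: m = 2.427875, f(m) = 3.355242 > 0 → root in [2.105750, 2.427875]
step 4: m = 2.266813, f(m) = -0.047453 < 0 → root in [2.266813, 2.427875]
step 5: m = 2.347344, f(m) = 1.608225 > 0 → root in [2.266813, 2.347344]

[2.26681, 2.34734]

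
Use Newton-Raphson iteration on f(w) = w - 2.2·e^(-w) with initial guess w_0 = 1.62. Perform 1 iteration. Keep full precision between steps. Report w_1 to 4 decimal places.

0.7947

f'(w) = 1 + 2.2·e^(-w)
w_0 = 1.620000: f = 1.184623, f' = 1.435377 → w_1 = 1.620000 - (1.184623)/(1.435377) = 0.794696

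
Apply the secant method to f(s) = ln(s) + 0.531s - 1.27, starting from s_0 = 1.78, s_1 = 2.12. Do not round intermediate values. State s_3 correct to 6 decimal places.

Secant update: s_(k+1) = s_k − f(s_k)·(s_k − s_(k-1))/(f(s_k) − f(s_(k-1))).
f(s_0) = 0.251793, f(s_1) = 0.607136
s_2 = 2.120000 - (0.607136)·(2.120000 - 1.780000)/(0.607136 - (0.251793)) = 1.539078; f(s_2) = -0.021566
s_3 = 1.539078 - (-0.021566)·(1.539078 - 2.120000)/(-0.021566 - (0.607136)) = 1.559005; f(s_3) = 0.001879

1.559005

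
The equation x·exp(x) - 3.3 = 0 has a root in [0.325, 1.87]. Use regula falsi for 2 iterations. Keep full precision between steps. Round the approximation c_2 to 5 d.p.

0.90724

False-position update: c = (a·f(b) − b·f(a))/(f(b) − f(a)); replace the endpoint whose sign matches f(c).
f(0.325000) = -2.850190, f(1.870000) = 8.833114
step 1: c = 0.701909, f(c) = -1.883828 < 0 → new bracket [0.701909, 1.870000]
step 2: c = 0.907237, f(c) = -1.052352 < 0 → new bracket [0.907237, 1.870000]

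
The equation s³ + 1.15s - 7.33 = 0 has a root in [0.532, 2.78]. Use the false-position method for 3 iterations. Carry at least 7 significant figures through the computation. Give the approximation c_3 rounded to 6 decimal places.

f(0.532000) = -6.567631, f(2.780000) = 17.351952
step 1: c = 1.149236, f(c) = -4.490531 < 0 → new bracket [1.149236, 2.780000]
step 2: c = 1.484500, f(c) = -2.351371 < 0 → new bracket [1.484500, 2.780000]
step 3: c = 1.639104, f(c) = -1.041316 < 0 → new bracket [1.639104, 2.780000]

1.639104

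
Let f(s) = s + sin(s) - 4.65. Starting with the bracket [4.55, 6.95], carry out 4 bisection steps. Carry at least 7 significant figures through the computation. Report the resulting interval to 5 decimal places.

[5.30000, 5.45000]

f(4.550000) = -1.086844, f(6.950000) = 2.918486 (opposite signs)
step 1: m = 5.750000, f(m) = 0.591721 > 0 → root in [4.550000, 5.750000]
step 2: m = 5.150000, f(m) = -0.405767 < 0 → root in [5.150000, 5.750000]
step 3: m = 5.450000, f(m) = 0.059923 > 0 → root in [5.150000, 5.450000]
step 4: m = 5.300000, f(m) = -0.182267 < 0 → root in [5.300000, 5.450000]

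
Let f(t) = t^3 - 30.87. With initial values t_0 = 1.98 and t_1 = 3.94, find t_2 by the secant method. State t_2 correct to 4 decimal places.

2.8281

f(t_0) = -23.107608, f(t_1) = 30.292984
t_2 = 3.940000 - (30.292984)·(3.940000 - 1.980000)/(30.292984 - (-23.107608)) = 2.828135; f(t_2) = -8.249593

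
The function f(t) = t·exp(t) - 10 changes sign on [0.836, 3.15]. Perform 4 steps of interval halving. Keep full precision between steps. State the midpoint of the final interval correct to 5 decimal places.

1.77606

f(0.836000) = -8.071248, f(3.150000) = 63.508603 (opposite signs)
step 1: m = 1.993000, f(m) = 4.623664 > 0 → root in [0.836000, 1.993000]
step 2: m = 1.414500, f(m) = -4.180141 < 0 → root in [1.414500, 1.993000]
step 3: m = 1.703750, f(m) = -0.638723 < 0 → root in [1.703750, 1.993000]
step 4: m = 1.848375, f(m) = 1.736245 > 0 → root in [1.703750, 1.848375]
Midpoint of [1.703750, 1.848375] = 1.776062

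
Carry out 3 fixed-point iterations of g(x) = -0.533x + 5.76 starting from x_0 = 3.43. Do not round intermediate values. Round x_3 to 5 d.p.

3.80690

x_1 = g(3.430000) = 3.931810
x_2 = g(3.931810) = 3.664345
x_3 = g(3.664345) = 3.806904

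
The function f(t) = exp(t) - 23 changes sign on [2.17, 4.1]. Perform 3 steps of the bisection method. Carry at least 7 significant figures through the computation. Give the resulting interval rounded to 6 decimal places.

[3.135000, 3.376250]

f(2.170000) = -14.241716, f(4.100000) = 37.340288 (opposite signs)
step 1: m = 3.135000, f(m) = -0.011364 < 0 → root in [3.135000, 4.100000]
step 2: m = 3.617500, f(m) = 14.244340 > 0 → root in [3.135000, 3.617500]
step 3: m = 3.376250, f(m) = 6.260837 > 0 → root in [3.135000, 3.376250]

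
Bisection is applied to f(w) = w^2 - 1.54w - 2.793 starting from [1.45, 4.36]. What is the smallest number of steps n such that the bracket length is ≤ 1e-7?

25

Initial width b − a = 4.36 − 1.45 = 2.910000.
After n steps the width is (b−a)/2^n; need (b−a)/2^n ≤ 1e-7.
So n ≥ log₂(2.910000/1e-7) = log₂(29100000.0000) ≈ 24.7945.
Hence n = 25.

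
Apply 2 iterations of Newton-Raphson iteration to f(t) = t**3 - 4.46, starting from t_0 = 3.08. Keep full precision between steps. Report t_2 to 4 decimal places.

1.7777

f'(t) = 3t**2
t_0 = 3.080000: f = 24.758112, f' = 28.459200 → t_1 = 3.080000 - (24.758112)/(28.459200) = 2.210049
t_1 = 2.210049: f = 6.334578, f' = 14.652949 → t_2 = 2.210049 - (6.334578)/(14.652949) = 1.777742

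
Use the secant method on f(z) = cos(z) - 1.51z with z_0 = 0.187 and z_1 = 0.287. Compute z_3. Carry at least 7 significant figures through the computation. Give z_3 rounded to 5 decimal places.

0.55908

f(z_0) = 0.700196, f(z_1) = 0.525727
z_2 = 0.287000 - (0.525727)·(0.287000 - 0.187000)/(0.525727 - (0.700196)) = 0.588330; f(z_2) = -0.056510
z_3 = 0.588330 - (-0.056510)·(0.588330 - 0.287000)/(-0.056510 - (0.525727)) = 0.559084; f(z_3) = 0.003524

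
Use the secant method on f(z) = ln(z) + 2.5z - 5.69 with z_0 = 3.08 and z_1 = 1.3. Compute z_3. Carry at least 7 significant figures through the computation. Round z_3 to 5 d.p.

f(z_0) = 3.134930, f(z_1) = -2.177636
z_2 = 1.300000 - (-2.177636)·(1.300000 - 3.080000)/(-2.177636 - (3.134930)) = 2.029627; f(z_2) = 0.091920
z_3 = 2.029627 - (0.091920)·(2.029627 - 1.300000)/(0.091920 - (-2.177636)) = 2.000076; f(z_3) = 0.003376

2.00008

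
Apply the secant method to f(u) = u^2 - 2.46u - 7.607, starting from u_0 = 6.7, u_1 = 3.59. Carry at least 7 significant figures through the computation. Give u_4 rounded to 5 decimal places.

4.24899

f(u_0) = 20.801000, f(u_1) = -3.550300
u_2 = 3.590000 - (-3.550300)·(3.590000 - 6.700000)/(-3.550300 - (20.801000)) = 4.043423; f(u_2) = -1.204553
u_3 = 4.043423 - (-1.204553)·(4.043423 - 3.590000)/(-1.204553 - (-3.550300)) = 4.276257; f(u_3) = 0.159785
u_4 = 4.276257 - (0.159785)·(4.276257 - 4.043423)/(0.159785 - (-1.204553)) = 4.248989; f(u_4) = -0.005605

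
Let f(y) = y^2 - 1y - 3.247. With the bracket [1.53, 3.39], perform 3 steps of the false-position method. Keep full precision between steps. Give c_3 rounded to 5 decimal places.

2.35940

f(1.530000) = -2.436100, f(3.390000) = 4.855100
step 1: c = 2.151454, f(c) = -0.769699 < 0 → new bracket [2.151454, 3.390000]
step 2: c = 2.320937, f(c) = -0.181188 < 0 → new bracket [2.320937, 3.390000]
step 3: c = 2.359398, f(c) = -0.039638 < 0 → new bracket [2.359398, 3.390000]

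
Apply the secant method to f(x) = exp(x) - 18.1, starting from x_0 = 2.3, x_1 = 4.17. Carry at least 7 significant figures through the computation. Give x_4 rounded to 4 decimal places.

f(x_0) = -8.125818, f(x_1) = 46.615452
x_2 = 4.170000 - (46.615452)·(4.170000 - 2.300000)/(46.615452 - (-8.125818)) = 2.577584; f(x_2) = -4.934713
x_3 = 2.577584 - (-4.934713)·(2.577584 - 4.170000)/(-4.934713 - (46.615452)) = 2.730020; f(x_3) = -2.766807
x_4 = 2.730020 - (-2.766807)·(2.730020 - 2.577584)/(-2.766807 - (-4.934713)) = 2.924568; f(x_4) = 0.526179

2.9246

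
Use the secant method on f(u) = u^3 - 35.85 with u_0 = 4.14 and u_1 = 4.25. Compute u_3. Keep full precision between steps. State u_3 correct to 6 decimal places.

3.338888

f(u_0) = 35.107944, f(u_1) = 40.915625
u_2 = 4.250000 - (40.915625)·(4.250000 - 4.140000)/(40.915625 - (35.107944)) = 3.475040; f(u_2) = 6.114257
u_3 = 3.475040 - (6.114257)·(3.475040 - 4.250000)/(6.114257 - (40.915625)) = 3.338888; f(u_3) = 1.372486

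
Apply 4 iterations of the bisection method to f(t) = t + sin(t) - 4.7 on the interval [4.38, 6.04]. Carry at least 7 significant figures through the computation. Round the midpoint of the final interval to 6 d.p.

5.469375

f(4.380000) = -1.265266, f(6.040000) = 1.099205 (opposite signs)
step 1: m = 5.210000, f(m) = -0.368725 < 0 → root in [5.210000, 6.040000]
step 2: m = 5.625000, f(m) = 0.313318 > 0 → root in [5.210000, 5.625000]
step 3: m = 5.417500, f(m) = -0.044040 < 0 → root in [5.417500, 5.625000]
step 4: m = 5.521250, f(m) = 0.130927 > 0 → root in [5.417500, 5.521250]
Midpoint of [5.417500, 5.521250] = 5.469375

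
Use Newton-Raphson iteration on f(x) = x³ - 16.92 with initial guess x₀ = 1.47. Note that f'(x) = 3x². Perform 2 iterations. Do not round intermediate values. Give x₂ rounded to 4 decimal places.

Newton update: x ← x − f(x)/f'(x).
x_0 = 1.470000: f = -13.743477, f' = 6.482700 → x_1 = 1.470000 - (-13.743477)/(6.482700) = 3.590024
x_1 = 3.590024: f = 29.349192, f' = 38.664808 → x_2 = 3.590024 - (29.349192)/(38.664808) = 2.830956

2.8310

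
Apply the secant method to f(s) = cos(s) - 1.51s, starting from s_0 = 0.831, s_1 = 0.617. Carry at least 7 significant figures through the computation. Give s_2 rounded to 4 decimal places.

0.5635

Secant update: s_(k+1) = s_k − f(s_k)·(s_k − s_(k-1))/(f(s_k) − f(s_(k-1))).
f(s_0) = -0.580673, f(s_1) = -0.116052
s_2 = 0.617000 - (-0.116052)·(0.617000 - 0.831000)/(-0.116052 - (-0.580673)) = 0.563547; f(s_2) = -0.005591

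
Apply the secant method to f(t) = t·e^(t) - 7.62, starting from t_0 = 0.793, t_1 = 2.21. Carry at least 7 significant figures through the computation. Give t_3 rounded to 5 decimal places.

f(t_0) = -5.867457, f(t_1) = 12.525733
t_2 = 2.210000 - (12.525733)·(2.210000 - 0.793000)/(12.525733 - (-5.867457)) = 1.245025; f(t_2) = -3.295999
t_3 = 1.245025 - (-3.295999)·(1.245025 - 2.210000)/(-3.295999 - (12.525733)) = 1.446050; f(t_3) = -1.479628

1.44605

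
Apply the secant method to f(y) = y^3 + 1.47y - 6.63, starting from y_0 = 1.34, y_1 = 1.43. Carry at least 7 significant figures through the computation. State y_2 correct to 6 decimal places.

1.651912

f(y_0) = -2.254096, f(y_1) = -1.603693
y_2 = 1.430000 - (-1.603693)·(1.430000 - 1.340000)/(-1.603693 - (-2.254096)) = 1.651912; f(y_2) = 0.306072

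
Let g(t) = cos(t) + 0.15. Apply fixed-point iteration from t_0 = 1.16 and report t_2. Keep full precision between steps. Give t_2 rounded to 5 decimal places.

1.00287

t_1 = g(1.160000) = 0.549340
t_2 = g(0.549340) = 1.002870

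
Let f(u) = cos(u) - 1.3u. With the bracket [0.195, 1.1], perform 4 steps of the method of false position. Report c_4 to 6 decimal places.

0.624161

f(0.195000) = 0.727548, f(1.100000) = -0.976404
step 1: c = 0.581414, f(c) = 0.079849 > 0 → new bracket [0.581414, 1.100000]
step 2: c = 0.620617, f(c) = 0.006717 > 0 → new bracket [0.620617, 1.100000]
step 3: c = 0.623893, f(c) = 0.000550 > 0 → new bracket [0.623893, 1.100000]
step 4: c = 0.624161, f(c) = 0.000045 > 0 → new bracket [0.624161, 1.100000]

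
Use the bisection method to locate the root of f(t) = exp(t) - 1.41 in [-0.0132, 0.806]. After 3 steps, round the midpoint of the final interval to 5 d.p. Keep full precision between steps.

f(-0.013200) = -0.423113, f(0.806000) = 0.828934 (opposite signs)
step 1: m = 0.396400, f(m) = 0.076464 > 0 → root in [-0.013200, 0.396400]
step 2: m = 0.191600, f(m) = -0.198814 < 0 → root in [0.191600, 0.396400]
step 3: m = 0.294000, f(m) = -0.068216 < 0 → root in [0.294000, 0.396400]
Midpoint of [0.294000, 0.396400] = 0.345200

0.34520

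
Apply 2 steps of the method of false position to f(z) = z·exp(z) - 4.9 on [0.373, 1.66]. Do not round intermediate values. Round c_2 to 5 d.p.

f(0.373000) = -4.358373, f(1.660000) = 3.830456
step 1: c = 1.057985, f(c) = -1.852409 < 0 → new bracket [1.057985, 1.660000]
step 2: c = 1.254220, f(c) = -0.503827 < 0 → new bracket [1.254220, 1.660000]

1.25422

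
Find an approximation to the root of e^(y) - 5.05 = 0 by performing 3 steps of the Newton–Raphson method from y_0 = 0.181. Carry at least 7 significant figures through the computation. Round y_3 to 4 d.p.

1.9530

Newton update: y ← y − f(y)/f'(y).
f'(y) = e^(y)
y_0 = 0.181000: f = -3.851585, f' = 1.198415 → y_1 = 0.181000 - (-3.851585)/(1.198415) = 3.394899
y_1 = 3.394899: f = 24.761629, f' = 29.811629 → y_2 = 3.394899 - (24.761629)/(29.811629) = 2.564296
y_2 = 2.564296: f = 7.941503, f' = 12.991503 → y_3 = 2.564296 - (7.941503)/(12.991503) = 1.953011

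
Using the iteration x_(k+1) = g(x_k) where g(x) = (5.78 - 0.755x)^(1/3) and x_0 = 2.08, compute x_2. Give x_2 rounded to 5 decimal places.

x_1 = g(2.080000) = 1.614657
x_2 = g(1.614657) = 1.658382

1.65838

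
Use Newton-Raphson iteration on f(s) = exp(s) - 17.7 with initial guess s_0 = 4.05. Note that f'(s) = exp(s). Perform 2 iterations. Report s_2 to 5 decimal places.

2.97419

Newton update: s ← s − f(s)/f'(s).
s_0 = 4.050000: f = 39.697457, f' = 57.397457 → s_1 = 4.050000 - (39.697457)/(57.397457) = 3.358376
s_1 = 3.358376: f = 11.042476, f' = 28.742476 → s_2 = 3.358376 - (11.042476)/(28.742476) = 2.974189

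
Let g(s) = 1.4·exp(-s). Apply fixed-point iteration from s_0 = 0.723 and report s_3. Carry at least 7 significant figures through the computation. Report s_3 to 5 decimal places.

s_1 = g(0.723000) = 0.679412
s_2 = g(0.679412) = 0.709681
s_3 = g(0.709681) = 0.688521

0.68852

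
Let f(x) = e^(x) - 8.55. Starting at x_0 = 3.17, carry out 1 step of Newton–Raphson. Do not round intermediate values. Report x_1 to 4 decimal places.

f'(x) = e^(x)
x_0 = 3.170000: f = 15.257484, f' = 23.807484 → x_1 = 3.170000 - (15.257484)/(23.807484) = 2.529131

2.5291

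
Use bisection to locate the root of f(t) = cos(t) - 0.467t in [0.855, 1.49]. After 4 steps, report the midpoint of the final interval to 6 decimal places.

1.073281

f(0.855000) = 0.256934, f(1.490000) = -0.615122 (opposite signs)
step 1: m = 1.172500, f(m) = -0.159709 < 0 → root in [0.855000, 1.172500]
step 2: m = 1.013750, f(m) = 0.055260 > 0 → root in [1.013750, 1.172500]
step 3: m = 1.093125, f(m) = -0.050777 < 0 → root in [1.013750, 1.093125]
step 4: m = 1.053437, f(m) = 0.002631 > 0 → root in [1.053437, 1.093125]
Midpoint of [1.053437, 1.093125] = 1.073281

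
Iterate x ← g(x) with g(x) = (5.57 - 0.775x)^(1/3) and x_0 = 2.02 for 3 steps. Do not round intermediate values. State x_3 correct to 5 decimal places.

x_1 = g(2.020000) = 1.587996
x_2 = g(1.587996) = 1.631073
x_3 = g(1.631073) = 1.626879

1.62688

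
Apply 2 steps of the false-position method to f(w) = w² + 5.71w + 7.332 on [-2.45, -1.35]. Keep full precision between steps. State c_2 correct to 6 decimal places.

f(-2.450000) = -0.655000, f(-1.350000) = 1.446000
step 1: c = -2.107068, f(c) = -0.259623 < 0 → new bracket [-2.107068, -1.350000]
step 2: c = -1.991830, f(c) = -0.073963 < 0 → new bracket [-1.991830, -1.350000]

-1.991830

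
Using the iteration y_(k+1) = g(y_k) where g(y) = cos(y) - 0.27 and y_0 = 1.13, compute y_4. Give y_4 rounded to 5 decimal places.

0.61547

y_1 = g(1.130000) = 0.156660
y_2 = g(0.156660) = 0.717754
y_3 = g(0.717754) = 0.483285
y_4 = g(0.483285) = 0.615473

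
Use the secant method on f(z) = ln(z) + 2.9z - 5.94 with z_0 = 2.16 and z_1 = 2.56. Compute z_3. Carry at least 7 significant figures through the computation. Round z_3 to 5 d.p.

1.83851

f(z_0) = 1.094108, f(z_1) = 2.424007
z_2 = 2.560000 - (2.424007)·(2.560000 - 2.160000)/(2.424007 - (1.094108)) = 1.830920; f(z_2) = -0.025514
z_3 = 1.830920 - (-0.025514)·(1.830920 - 2.560000)/(-0.025514 - (2.424007)) = 1.838514; f(z_3) = 0.000648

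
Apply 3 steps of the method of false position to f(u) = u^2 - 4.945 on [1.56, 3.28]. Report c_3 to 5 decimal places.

2.21823

f(1.560000) = -2.511400, f(3.280000) = 5.813400
step 1: c = 2.078884, f(c) = -0.623240 < 0 → new bracket [2.078884, 3.280000]
step 2: c = 2.195185, f(c) = -0.126164 < 0 → new bracket [2.195185, 3.280000]
step 3: c = 2.218228, f(c) = -0.024466 < 0 → new bracket [2.218228, 3.280000]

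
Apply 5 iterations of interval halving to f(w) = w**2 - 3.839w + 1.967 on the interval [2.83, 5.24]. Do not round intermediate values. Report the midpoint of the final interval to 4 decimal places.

f(2.830000) = -0.888470, f(5.240000) = 9.308240 (opposite signs)
step 1: m = 4.035000, f(m) = 2.757860 > 0 → root in [2.830000, 4.035000]
step 2: m = 3.432500, f(m) = 0.571689 > 0 → root in [2.830000, 3.432500]
step 3: m = 3.131250, f(m) = -0.249142 < 0 → root in [3.131250, 3.432500]
step 4: m = 3.281875, f(m) = 0.138585 > 0 → root in [3.131250, 3.281875]
step 5: m = 3.206563, f(m) = -0.060950 < 0 → root in [3.206563, 3.281875]
Midpoint of [3.206563, 3.281875] = 3.244219

3.2442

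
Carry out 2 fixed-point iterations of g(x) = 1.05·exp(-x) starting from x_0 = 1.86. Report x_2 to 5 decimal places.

x_1 = g(1.860000) = 0.163456
x_2 = g(0.163456) = 0.891664

0.89166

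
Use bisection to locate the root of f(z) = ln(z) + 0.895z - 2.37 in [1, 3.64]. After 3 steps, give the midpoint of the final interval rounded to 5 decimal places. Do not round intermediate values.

f(1.000000) = -1.475000, f(3.640000) = 2.179784 (opposite signs)
step 1: m = 2.320000, f(m) = 0.547967 > 0 → root in [1.000000, 2.320000]
step 2: m = 1.660000, f(m) = -0.377482 < 0 → root in [1.660000, 2.320000]
step 3: m = 1.990000, f(m) = 0.099185 > 0 → root in [1.660000, 1.990000]
Midpoint of [1.660000, 1.990000] = 1.825000

1.82500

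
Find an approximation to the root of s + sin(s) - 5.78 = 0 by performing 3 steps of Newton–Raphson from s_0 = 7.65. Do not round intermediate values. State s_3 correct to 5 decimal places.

Newton update: s ← s − f(s)/f'(s).
f'(s) = 1 + cos(s)
s_0 = 7.650000: f = 2.849268, f' = 1.202570 → s_1 = 7.650000 - (2.849268)/(1.202570) = 5.280684
s_1 = 5.280684: f = -1.342135, f' = 1.538196 → s_2 = 5.280684 - (-1.342135)/(1.538196) = 6.153223
s_2 = 6.153223: f = 0.243626, f' = 1.991567 → s_3 = 6.153223 - (0.243626)/(1.991567) = 6.030894

6.03089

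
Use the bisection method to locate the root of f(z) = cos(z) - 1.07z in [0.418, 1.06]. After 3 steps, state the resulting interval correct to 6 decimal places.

f(0.418000) = 0.466643, f(1.060000) = -0.645328 (opposite signs)
step 1: m = 0.739000, f(m) = -0.051588 < 0 → root in [0.418000, 0.739000]
step 2: m = 0.578500, f(m) = 0.218289 > 0 → root in [0.578500, 0.739000]
step 3: m = 0.658750, f(m) = 0.085896 > 0 → root in [0.658750, 0.739000]

[0.658750, 0.739000]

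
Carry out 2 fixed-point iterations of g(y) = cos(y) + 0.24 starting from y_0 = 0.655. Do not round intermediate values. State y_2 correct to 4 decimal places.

0.7522

y_1 = g(0.655000) = 1.033048
y_2 = g(1.033048) = 0.752203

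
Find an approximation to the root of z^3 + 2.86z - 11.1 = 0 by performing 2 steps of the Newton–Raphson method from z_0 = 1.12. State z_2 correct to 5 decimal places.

1.84105

f'(z) = 3z^2 + 2.86
z_0 = 1.120000: f = -6.491872, f' = 6.623200 → z_1 = 1.120000 - (-6.491872)/(6.623200) = 2.100172
z_1 = 2.100172: f = 4.169760, f' = 16.092161 → z_2 = 2.100172 - (4.169760)/(16.092161) = 1.841054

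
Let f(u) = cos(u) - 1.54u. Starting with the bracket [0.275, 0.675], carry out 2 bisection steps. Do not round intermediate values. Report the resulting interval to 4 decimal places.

[0.4750, 0.5750]

f(0.275000) = 0.538925, f(0.675000) = -0.258793 (opposite signs)
step 1: m = 0.475000, f(m) = 0.157793 > 0 → root in [0.475000, 0.675000]
step 2: m = 0.575000, f(m) = -0.046308 < 0 → root in [0.475000, 0.575000]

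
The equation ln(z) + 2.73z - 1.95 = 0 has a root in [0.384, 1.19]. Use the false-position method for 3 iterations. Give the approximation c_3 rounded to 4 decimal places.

f(0.384000) = -1.858793, f(1.190000) = 1.472653
step 1: c = 0.833711, f(c) = 0.144161 > 0 → new bracket [0.384000, 0.833711]
step 2: c = 0.801343, f(c) = 0.016200 > 0 → new bracket [0.384000, 0.801343]
step 3: c = 0.797737, f(c) = 0.001846 > 0 → new bracket [0.384000, 0.797737]

0.7977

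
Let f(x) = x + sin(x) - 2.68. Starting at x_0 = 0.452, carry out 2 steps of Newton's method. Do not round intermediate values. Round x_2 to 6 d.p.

Newton update: x ← x − f(x)/f'(x).
f'(x) = 1 + cos(x)
x_0 = 0.452000: f = -1.791234, f' = 1.899575 → x_1 = 0.452000 - (-1.791234)/(1.899575) = 1.394966
x_1 = 1.394966: f = -0.300453, f' = 1.174926 → x_2 = 1.394966 - (-0.300453)/(1.174926) = 1.650686

1.650686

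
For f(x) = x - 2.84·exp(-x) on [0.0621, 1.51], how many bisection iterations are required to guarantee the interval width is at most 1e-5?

18

Initial width b − a = 1.51 − 0.0621 = 1.447900.
After n steps the width is (b−a)/2^n; need (b−a)/2^n ≤ 1e-5.
So n ≥ log₂(1.447900/1e-5) = log₂(144790.0000) ≈ 17.1436.
Hence n = 18.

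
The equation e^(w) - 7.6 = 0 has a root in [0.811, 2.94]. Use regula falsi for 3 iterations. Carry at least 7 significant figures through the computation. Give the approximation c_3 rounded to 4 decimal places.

1.9409

f(0.811000) = -5.349843, f(2.940000) = 11.315846
step 1: c = 1.494429, f(c) = -3.143209 < 0 → new bracket [1.494429, 2.940000]
step 2: c = 1.808677, f(c) = -1.497630 < 0 → new bracket [1.808677, 2.940000]
step 3: c = 1.940905, f(c) = -0.634946 < 0 → new bracket [1.940905, 2.940000]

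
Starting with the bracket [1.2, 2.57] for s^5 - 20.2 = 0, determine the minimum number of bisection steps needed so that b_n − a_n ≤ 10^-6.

21

Initial width b − a = 2.57 − 1.2 = 1.370000.
After n steps the width is (b−a)/2^n; need (b−a)/2^n ≤ 10^-6.
So n ≥ log₂(1.370000/10^-6) = log₂(1370000.0000) ≈ 20.3857.
Hence n = 21.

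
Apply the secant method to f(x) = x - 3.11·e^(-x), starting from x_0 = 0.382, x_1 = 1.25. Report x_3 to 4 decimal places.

f(x_0) = -1.740560, f(x_1) = 0.358970
x_2 = 1.250000 - (0.358970)·(1.250000 - 0.382000)/(0.358970 - (-1.740560)) = 1.101592; f(x_2) = 0.068011
x_3 = 1.101592 - (0.068011)·(1.101592 - 1.250000)/(0.068011 - (0.358970)) = 1.066903; f(x_3) = -0.003163

1.0669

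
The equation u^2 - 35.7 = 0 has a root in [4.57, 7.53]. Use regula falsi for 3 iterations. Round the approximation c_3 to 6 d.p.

f(4.570000) = -14.815100, f(7.530000) = 21.000900
step 1: c = 5.794388, f(c) = -2.125063 < 0 → new bracket [5.794388, 7.530000]
step 2: c = 5.953875, f(c) = -0.251371 < 0 → new bracket [5.953875, 7.530000]
step 3: c = 5.972517, f(c) = -0.029035 < 0 → new bracket [5.972517, 7.530000]

5.972517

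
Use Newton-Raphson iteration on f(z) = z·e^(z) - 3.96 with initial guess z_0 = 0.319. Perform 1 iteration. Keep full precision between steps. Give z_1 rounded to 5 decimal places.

Newton update: z ← z − f(z)/f'(z).
f'(z) = (z + 1)·e^(z)
z_0 = 0.319000: f = -3.521135, f' = 1.814616 → z_1 = 0.319000 - (-3.521135)/(1.814616) = 2.259430

2.25943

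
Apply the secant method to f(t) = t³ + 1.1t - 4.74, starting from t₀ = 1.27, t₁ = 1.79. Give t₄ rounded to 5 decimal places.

1.46304

f(t_0) = -1.294617, f(t_1) = 2.964339
t_2 = 1.790000 - (2.964339)·(1.790000 - 1.270000)/(2.964339 - (-1.294617)) = 1.428067; f(t_2) = -0.256761
t_3 = 1.428067 - (-0.256761)·(1.428067 - 1.790000)/(-0.256761 - (2.964339)) = 1.456918; f(t_3) = -0.044925
t_4 = 1.456918 - (-0.044925)·(1.456918 - 1.428067)/(-0.044925 - (-0.256761)) = 1.463036; f(t_4) = 0.000930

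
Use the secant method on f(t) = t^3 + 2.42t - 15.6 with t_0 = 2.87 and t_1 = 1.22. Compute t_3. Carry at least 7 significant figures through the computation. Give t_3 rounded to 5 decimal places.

2.31432

f(t_0) = 14.985303, f(t_1) = -10.831752
t_2 = 1.220000 - (-10.831752)·(1.220000 - 2.870000)/(-10.831752 - (14.985303)) = 1.912271; f(t_2) = -3.979553
t_3 = 1.912271 - (-3.979553)·(1.912271 - 1.220000)/(-3.979553 - (-10.831752)) = 2.314321; f(t_3) = 2.396348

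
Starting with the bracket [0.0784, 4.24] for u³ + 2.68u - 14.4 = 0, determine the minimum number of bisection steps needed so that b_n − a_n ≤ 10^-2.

9

Initial width b − a = 4.24 − 0.0784 = 4.161600.
After n steps the width is (b−a)/2^n; need (b−a)/2^n ≤ 10^-2.
So n ≥ log₂(4.161600/10^-2) = log₂(416.1600) ≈ 8.7010.
Hence n = 9.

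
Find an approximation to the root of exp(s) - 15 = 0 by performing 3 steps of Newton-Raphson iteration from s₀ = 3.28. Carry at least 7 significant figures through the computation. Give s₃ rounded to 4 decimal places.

Newton update: s ← s − f(s)/f'(s).
f'(s) = exp(s)
s_0 = 3.280000: f = 11.575773, f' = 26.575773 → s_1 = 3.280000 - (11.575773)/(26.575773) = 2.844424
s_1 = 2.844424: f = 2.191651, f' = 17.191651 → s_2 = 2.844424 - (2.191651)/(17.191651) = 2.716940
s_2 = 2.716940: f = 0.133948, f' = 15.133948 → s_3 = 2.716940 - (0.133948)/(15.133948) = 2.708090

2.7081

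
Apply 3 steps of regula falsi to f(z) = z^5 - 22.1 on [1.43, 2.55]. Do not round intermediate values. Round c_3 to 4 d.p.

1.7818

f(1.430000) = -16.120289, f(2.550000) = 85.720391
step 1: c = 1.607284, f(c) = -11.373375 < 0 → new bracket [1.607284, 2.550000]
step 2: c = 1.717712, f(c) = -7.146197 < 0 → new bracket [1.717712, 2.550000]
step 3: c = 1.781758, f(c) = -4.142620 < 0 → new bracket [1.781758, 2.550000]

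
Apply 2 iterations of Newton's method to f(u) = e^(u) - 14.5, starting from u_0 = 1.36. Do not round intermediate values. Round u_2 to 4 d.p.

3.3264

f'(u) = e^(u)
u_0 = 1.360000: f = -10.603807, f' = 3.896193 → u_1 = 1.360000 - (-10.603807)/(3.896193) = 4.081581
u_1 = 4.081581: f = 44.739069, f' = 59.239069 → u_2 = 4.081581 - (44.739069)/(59.239069) = 3.326352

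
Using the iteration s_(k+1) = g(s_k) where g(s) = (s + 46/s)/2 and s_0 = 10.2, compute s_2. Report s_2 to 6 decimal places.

6.804617

s_1 = g(10.200000) = 7.354902
s_2 = g(7.354902) = 6.804617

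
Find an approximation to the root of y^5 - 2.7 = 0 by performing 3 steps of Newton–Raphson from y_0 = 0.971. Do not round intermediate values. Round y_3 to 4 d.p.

Newton update: y ← y − f(y)/f'(y).
f'(y) = 5y^4
y_0 = 0.971000: f = -1.836830, f' = 4.444746 → y_1 = 0.971000 - (-1.836830)/(4.444746) = 1.384259
y_1 = 1.384259: f = 2.382607, f' = 18.358585 → y_2 = 1.384259 - (2.382607)/(18.358585) = 1.254477
y_2 = 1.254477: f = 0.406804, f' = 12.382864 → y_3 = 1.254477 - (0.406804)/(12.382864) = 1.221625

1.2216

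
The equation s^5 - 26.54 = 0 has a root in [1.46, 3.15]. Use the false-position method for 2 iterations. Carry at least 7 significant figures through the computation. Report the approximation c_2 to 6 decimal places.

f(1.460000) = -19.906171, f(3.150000) = 283.596420
step 1: c = 1.570844, f(c) = -16.975435 < 0 → new bracket [1.570844, 3.150000]
step 2: c = 1.660030, f(c) = -13.933925 < 0 → new bracket [1.660030, 3.150000]

1.660030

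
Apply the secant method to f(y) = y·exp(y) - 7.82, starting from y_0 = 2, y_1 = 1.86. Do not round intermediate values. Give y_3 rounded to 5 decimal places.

1.60270

f(y_0) = 6.958112, f(y_1) = 4.128150
y_2 = 1.860000 - (4.128150)·(1.860000 - 2.000000)/(4.128150 - (6.958112)) = 1.655778; f(y_2) = 0.851560
y_3 = 1.655778 - (0.851560)·(1.655778 - 1.860000)/(0.851560 - (4.128150)) = 1.602702; f(y_3) = 0.139714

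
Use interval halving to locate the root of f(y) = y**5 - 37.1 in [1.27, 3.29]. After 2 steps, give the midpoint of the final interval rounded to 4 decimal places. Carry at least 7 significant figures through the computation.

2.0275

f(1.270000) = -33.796163, f(3.290000) = 348.360153 (opposite signs)
step 1: m = 2.280000, f(m) = 24.513267 > 0 → root in [1.270000, 2.280000]
step 2: m = 1.775000, f(m) = -19.480573 < 0 → root in [1.775000, 2.280000]
Midpoint of [1.775000, 2.280000] = 2.027500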